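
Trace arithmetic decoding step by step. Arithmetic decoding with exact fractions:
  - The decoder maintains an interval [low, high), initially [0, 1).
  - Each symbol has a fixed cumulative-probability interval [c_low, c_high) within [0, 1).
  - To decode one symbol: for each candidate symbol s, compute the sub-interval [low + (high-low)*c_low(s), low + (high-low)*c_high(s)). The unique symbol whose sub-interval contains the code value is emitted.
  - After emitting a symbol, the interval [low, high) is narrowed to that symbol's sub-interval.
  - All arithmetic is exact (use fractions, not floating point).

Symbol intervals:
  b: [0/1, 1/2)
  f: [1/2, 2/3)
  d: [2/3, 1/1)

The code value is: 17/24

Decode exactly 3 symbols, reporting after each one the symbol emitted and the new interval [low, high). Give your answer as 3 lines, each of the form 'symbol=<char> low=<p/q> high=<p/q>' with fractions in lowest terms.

Step 1: interval [0/1, 1/1), width = 1/1 - 0/1 = 1/1
  'b': [0/1 + 1/1*0/1, 0/1 + 1/1*1/2) = [0/1, 1/2)
  'f': [0/1 + 1/1*1/2, 0/1 + 1/1*2/3) = [1/2, 2/3)
  'd': [0/1 + 1/1*2/3, 0/1 + 1/1*1/1) = [2/3, 1/1) <- contains code 17/24
  emit 'd', narrow to [2/3, 1/1)
Step 2: interval [2/3, 1/1), width = 1/1 - 2/3 = 1/3
  'b': [2/3 + 1/3*0/1, 2/3 + 1/3*1/2) = [2/3, 5/6) <- contains code 17/24
  'f': [2/3 + 1/3*1/2, 2/3 + 1/3*2/3) = [5/6, 8/9)
  'd': [2/3 + 1/3*2/3, 2/3 + 1/3*1/1) = [8/9, 1/1)
  emit 'b', narrow to [2/3, 5/6)
Step 3: interval [2/3, 5/6), width = 5/6 - 2/3 = 1/6
  'b': [2/3 + 1/6*0/1, 2/3 + 1/6*1/2) = [2/3, 3/4) <- contains code 17/24
  'f': [2/3 + 1/6*1/2, 2/3 + 1/6*2/3) = [3/4, 7/9)
  'd': [2/3 + 1/6*2/3, 2/3 + 1/6*1/1) = [7/9, 5/6)
  emit 'b', narrow to [2/3, 3/4)

Answer: symbol=d low=2/3 high=1/1
symbol=b low=2/3 high=5/6
symbol=b low=2/3 high=3/4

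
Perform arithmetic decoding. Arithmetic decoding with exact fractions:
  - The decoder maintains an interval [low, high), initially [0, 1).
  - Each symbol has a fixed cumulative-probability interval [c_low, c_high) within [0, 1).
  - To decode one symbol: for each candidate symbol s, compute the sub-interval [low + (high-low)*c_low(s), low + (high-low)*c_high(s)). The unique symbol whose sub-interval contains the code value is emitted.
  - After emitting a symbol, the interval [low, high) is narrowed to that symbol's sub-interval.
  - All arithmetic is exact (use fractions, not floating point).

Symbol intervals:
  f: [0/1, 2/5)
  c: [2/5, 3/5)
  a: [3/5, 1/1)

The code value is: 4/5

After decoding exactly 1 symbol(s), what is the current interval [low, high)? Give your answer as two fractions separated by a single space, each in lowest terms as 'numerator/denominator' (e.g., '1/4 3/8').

Answer: 3/5 1/1

Derivation:
Step 1: interval [0/1, 1/1), width = 1/1 - 0/1 = 1/1
  'f': [0/1 + 1/1*0/1, 0/1 + 1/1*2/5) = [0/1, 2/5)
  'c': [0/1 + 1/1*2/5, 0/1 + 1/1*3/5) = [2/5, 3/5)
  'a': [0/1 + 1/1*3/5, 0/1 + 1/1*1/1) = [3/5, 1/1) <- contains code 4/5
  emit 'a', narrow to [3/5, 1/1)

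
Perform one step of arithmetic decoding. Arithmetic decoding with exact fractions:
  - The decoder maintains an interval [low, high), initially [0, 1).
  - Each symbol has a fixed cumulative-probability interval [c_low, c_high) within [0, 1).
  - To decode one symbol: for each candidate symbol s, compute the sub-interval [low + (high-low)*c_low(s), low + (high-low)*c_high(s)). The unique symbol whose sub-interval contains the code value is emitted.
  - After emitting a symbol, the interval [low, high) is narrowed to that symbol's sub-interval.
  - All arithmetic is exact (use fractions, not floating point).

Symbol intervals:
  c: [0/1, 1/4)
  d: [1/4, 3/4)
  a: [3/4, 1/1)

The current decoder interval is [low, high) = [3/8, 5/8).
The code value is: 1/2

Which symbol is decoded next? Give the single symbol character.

Interval width = high − low = 5/8 − 3/8 = 1/4
Scaled code = (code − low) / width = (1/2 − 3/8) / 1/4 = 1/2
  c: [0/1, 1/4) 
  d: [1/4, 3/4) ← scaled code falls here ✓
  a: [3/4, 1/1) 

Answer: d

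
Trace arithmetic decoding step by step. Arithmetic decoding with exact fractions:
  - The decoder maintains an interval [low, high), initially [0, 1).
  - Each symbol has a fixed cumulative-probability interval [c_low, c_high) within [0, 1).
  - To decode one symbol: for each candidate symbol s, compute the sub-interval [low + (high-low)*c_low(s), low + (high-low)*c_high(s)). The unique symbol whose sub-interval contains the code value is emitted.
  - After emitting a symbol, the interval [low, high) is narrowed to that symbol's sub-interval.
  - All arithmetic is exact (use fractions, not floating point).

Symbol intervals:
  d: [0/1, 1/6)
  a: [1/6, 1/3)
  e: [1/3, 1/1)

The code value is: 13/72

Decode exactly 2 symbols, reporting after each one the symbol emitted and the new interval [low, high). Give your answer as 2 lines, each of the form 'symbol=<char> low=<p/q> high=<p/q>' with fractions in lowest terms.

Step 1: interval [0/1, 1/1), width = 1/1 - 0/1 = 1/1
  'd': [0/1 + 1/1*0/1, 0/1 + 1/1*1/6) = [0/1, 1/6)
  'a': [0/1 + 1/1*1/6, 0/1 + 1/1*1/3) = [1/6, 1/3) <- contains code 13/72
  'e': [0/1 + 1/1*1/3, 0/1 + 1/1*1/1) = [1/3, 1/1)
  emit 'a', narrow to [1/6, 1/3)
Step 2: interval [1/6, 1/3), width = 1/3 - 1/6 = 1/6
  'd': [1/6 + 1/6*0/1, 1/6 + 1/6*1/6) = [1/6, 7/36) <- contains code 13/72
  'a': [1/6 + 1/6*1/6, 1/6 + 1/6*1/3) = [7/36, 2/9)
  'e': [1/6 + 1/6*1/3, 1/6 + 1/6*1/1) = [2/9, 1/3)
  emit 'd', narrow to [1/6, 7/36)

Answer: symbol=a low=1/6 high=1/3
symbol=d low=1/6 high=7/36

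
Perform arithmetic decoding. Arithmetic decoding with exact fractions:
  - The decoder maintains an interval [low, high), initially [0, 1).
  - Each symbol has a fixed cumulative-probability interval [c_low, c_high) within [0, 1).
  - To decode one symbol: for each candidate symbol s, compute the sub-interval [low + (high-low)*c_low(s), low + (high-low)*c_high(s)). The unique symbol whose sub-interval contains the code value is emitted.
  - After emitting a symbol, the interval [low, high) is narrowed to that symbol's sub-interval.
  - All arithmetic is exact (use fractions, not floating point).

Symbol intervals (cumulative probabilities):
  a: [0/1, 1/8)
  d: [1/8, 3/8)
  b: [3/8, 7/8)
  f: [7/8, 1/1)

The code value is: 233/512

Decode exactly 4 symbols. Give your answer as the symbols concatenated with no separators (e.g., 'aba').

Answer: bdda

Derivation:
Step 1: interval [0/1, 1/1), width = 1/1 - 0/1 = 1/1
  'a': [0/1 + 1/1*0/1, 0/1 + 1/1*1/8) = [0/1, 1/8)
  'd': [0/1 + 1/1*1/8, 0/1 + 1/1*3/8) = [1/8, 3/8)
  'b': [0/1 + 1/1*3/8, 0/1 + 1/1*7/8) = [3/8, 7/8) <- contains code 233/512
  'f': [0/1 + 1/1*7/8, 0/1 + 1/1*1/1) = [7/8, 1/1)
  emit 'b', narrow to [3/8, 7/8)
Step 2: interval [3/8, 7/8), width = 7/8 - 3/8 = 1/2
  'a': [3/8 + 1/2*0/1, 3/8 + 1/2*1/8) = [3/8, 7/16)
  'd': [3/8 + 1/2*1/8, 3/8 + 1/2*3/8) = [7/16, 9/16) <- contains code 233/512
  'b': [3/8 + 1/2*3/8, 3/8 + 1/2*7/8) = [9/16, 13/16)
  'f': [3/8 + 1/2*7/8, 3/8 + 1/2*1/1) = [13/16, 7/8)
  emit 'd', narrow to [7/16, 9/16)
Step 3: interval [7/16, 9/16), width = 9/16 - 7/16 = 1/8
  'a': [7/16 + 1/8*0/1, 7/16 + 1/8*1/8) = [7/16, 29/64)
  'd': [7/16 + 1/8*1/8, 7/16 + 1/8*3/8) = [29/64, 31/64) <- contains code 233/512
  'b': [7/16 + 1/8*3/8, 7/16 + 1/8*7/8) = [31/64, 35/64)
  'f': [7/16 + 1/8*7/8, 7/16 + 1/8*1/1) = [35/64, 9/16)
  emit 'd', narrow to [29/64, 31/64)
Step 4: interval [29/64, 31/64), width = 31/64 - 29/64 = 1/32
  'a': [29/64 + 1/32*0/1, 29/64 + 1/32*1/8) = [29/64, 117/256) <- contains code 233/512
  'd': [29/64 + 1/32*1/8, 29/64 + 1/32*3/8) = [117/256, 119/256)
  'b': [29/64 + 1/32*3/8, 29/64 + 1/32*7/8) = [119/256, 123/256)
  'f': [29/64 + 1/32*7/8, 29/64 + 1/32*1/1) = [123/256, 31/64)
  emit 'a', narrow to [29/64, 117/256)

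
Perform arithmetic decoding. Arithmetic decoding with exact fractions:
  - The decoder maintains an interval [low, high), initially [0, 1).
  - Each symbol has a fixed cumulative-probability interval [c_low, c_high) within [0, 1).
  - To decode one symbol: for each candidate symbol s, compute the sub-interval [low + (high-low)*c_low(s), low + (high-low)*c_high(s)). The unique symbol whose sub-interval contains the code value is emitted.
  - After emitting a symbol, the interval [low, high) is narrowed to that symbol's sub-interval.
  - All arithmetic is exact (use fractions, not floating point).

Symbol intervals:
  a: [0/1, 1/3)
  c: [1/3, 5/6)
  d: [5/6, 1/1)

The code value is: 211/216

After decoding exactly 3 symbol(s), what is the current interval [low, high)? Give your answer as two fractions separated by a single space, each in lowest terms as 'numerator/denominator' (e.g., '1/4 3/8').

Step 1: interval [0/1, 1/1), width = 1/1 - 0/1 = 1/1
  'a': [0/1 + 1/1*0/1, 0/1 + 1/1*1/3) = [0/1, 1/3)
  'c': [0/1 + 1/1*1/3, 0/1 + 1/1*5/6) = [1/3, 5/6)
  'd': [0/1 + 1/1*5/6, 0/1 + 1/1*1/1) = [5/6, 1/1) <- contains code 211/216
  emit 'd', narrow to [5/6, 1/1)
Step 2: interval [5/6, 1/1), width = 1/1 - 5/6 = 1/6
  'a': [5/6 + 1/6*0/1, 5/6 + 1/6*1/3) = [5/6, 8/9)
  'c': [5/6 + 1/6*1/3, 5/6 + 1/6*5/6) = [8/9, 35/36)
  'd': [5/6 + 1/6*5/6, 5/6 + 1/6*1/1) = [35/36, 1/1) <- contains code 211/216
  emit 'd', narrow to [35/36, 1/1)
Step 3: interval [35/36, 1/1), width = 1/1 - 35/36 = 1/36
  'a': [35/36 + 1/36*0/1, 35/36 + 1/36*1/3) = [35/36, 53/54) <- contains code 211/216
  'c': [35/36 + 1/36*1/3, 35/36 + 1/36*5/6) = [53/54, 215/216)
  'd': [35/36 + 1/36*5/6, 35/36 + 1/36*1/1) = [215/216, 1/1)
  emit 'a', narrow to [35/36, 53/54)

Answer: 35/36 53/54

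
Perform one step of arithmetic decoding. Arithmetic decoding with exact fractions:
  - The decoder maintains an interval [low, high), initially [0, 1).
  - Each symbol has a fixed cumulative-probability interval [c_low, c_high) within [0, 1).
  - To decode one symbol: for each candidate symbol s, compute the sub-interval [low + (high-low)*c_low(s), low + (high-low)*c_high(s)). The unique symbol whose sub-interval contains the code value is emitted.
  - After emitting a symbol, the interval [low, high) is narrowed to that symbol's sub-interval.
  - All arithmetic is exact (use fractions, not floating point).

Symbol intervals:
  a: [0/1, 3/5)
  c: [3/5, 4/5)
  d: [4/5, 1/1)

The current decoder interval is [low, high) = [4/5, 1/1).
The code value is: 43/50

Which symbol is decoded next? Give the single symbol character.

Answer: a

Derivation:
Interval width = high − low = 1/1 − 4/5 = 1/5
Scaled code = (code − low) / width = (43/50 − 4/5) / 1/5 = 3/10
  a: [0/1, 3/5) ← scaled code falls here ✓
  c: [3/5, 4/5) 
  d: [4/5, 1/1) 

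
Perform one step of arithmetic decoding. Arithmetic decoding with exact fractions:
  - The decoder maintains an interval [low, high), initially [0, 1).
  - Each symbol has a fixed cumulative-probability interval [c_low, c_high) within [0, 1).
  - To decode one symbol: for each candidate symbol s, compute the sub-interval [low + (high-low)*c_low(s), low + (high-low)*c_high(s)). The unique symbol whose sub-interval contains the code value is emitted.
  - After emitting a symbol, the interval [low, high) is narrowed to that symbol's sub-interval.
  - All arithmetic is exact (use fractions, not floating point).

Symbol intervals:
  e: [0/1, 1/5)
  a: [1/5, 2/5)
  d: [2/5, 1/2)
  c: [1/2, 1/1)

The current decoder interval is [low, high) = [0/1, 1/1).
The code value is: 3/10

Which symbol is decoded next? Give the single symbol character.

Answer: a

Derivation:
Interval width = high − low = 1/1 − 0/1 = 1/1
Scaled code = (code − low) / width = (3/10 − 0/1) / 1/1 = 3/10
  e: [0/1, 1/5) 
  a: [1/5, 2/5) ← scaled code falls here ✓
  d: [2/5, 1/2) 
  c: [1/2, 1/1) 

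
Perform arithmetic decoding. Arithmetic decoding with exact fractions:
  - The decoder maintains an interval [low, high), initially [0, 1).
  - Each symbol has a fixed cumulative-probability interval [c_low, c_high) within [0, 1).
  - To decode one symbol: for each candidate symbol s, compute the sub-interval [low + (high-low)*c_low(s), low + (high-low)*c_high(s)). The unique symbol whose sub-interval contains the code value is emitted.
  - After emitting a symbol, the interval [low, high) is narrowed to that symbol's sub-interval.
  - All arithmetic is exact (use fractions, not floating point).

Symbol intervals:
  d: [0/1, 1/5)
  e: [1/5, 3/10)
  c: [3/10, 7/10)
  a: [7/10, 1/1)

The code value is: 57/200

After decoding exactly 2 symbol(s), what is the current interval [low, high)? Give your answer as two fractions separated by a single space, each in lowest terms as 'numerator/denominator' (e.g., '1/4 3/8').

Answer: 27/100 3/10

Derivation:
Step 1: interval [0/1, 1/1), width = 1/1 - 0/1 = 1/1
  'd': [0/1 + 1/1*0/1, 0/1 + 1/1*1/5) = [0/1, 1/5)
  'e': [0/1 + 1/1*1/5, 0/1 + 1/1*3/10) = [1/5, 3/10) <- contains code 57/200
  'c': [0/1 + 1/1*3/10, 0/1 + 1/1*7/10) = [3/10, 7/10)
  'a': [0/1 + 1/1*7/10, 0/1 + 1/1*1/1) = [7/10, 1/1)
  emit 'e', narrow to [1/5, 3/10)
Step 2: interval [1/5, 3/10), width = 3/10 - 1/5 = 1/10
  'd': [1/5 + 1/10*0/1, 1/5 + 1/10*1/5) = [1/5, 11/50)
  'e': [1/5 + 1/10*1/5, 1/5 + 1/10*3/10) = [11/50, 23/100)
  'c': [1/5 + 1/10*3/10, 1/5 + 1/10*7/10) = [23/100, 27/100)
  'a': [1/5 + 1/10*7/10, 1/5 + 1/10*1/1) = [27/100, 3/10) <- contains code 57/200
  emit 'a', narrow to [27/100, 3/10)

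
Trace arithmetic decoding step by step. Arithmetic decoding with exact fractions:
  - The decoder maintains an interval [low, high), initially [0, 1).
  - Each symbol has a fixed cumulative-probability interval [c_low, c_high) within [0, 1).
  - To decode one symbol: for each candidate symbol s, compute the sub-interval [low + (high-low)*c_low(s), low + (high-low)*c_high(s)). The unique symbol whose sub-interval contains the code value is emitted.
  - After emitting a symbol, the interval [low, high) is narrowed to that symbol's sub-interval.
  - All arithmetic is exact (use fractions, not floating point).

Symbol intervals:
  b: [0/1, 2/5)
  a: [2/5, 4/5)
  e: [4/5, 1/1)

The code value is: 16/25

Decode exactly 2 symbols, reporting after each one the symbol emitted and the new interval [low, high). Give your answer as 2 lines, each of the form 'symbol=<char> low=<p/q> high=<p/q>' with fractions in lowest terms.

Answer: symbol=a low=2/5 high=4/5
symbol=a low=14/25 high=18/25

Derivation:
Step 1: interval [0/1, 1/1), width = 1/1 - 0/1 = 1/1
  'b': [0/1 + 1/1*0/1, 0/1 + 1/1*2/5) = [0/1, 2/5)
  'a': [0/1 + 1/1*2/5, 0/1 + 1/1*4/5) = [2/5, 4/5) <- contains code 16/25
  'e': [0/1 + 1/1*4/5, 0/1 + 1/1*1/1) = [4/5, 1/1)
  emit 'a', narrow to [2/5, 4/5)
Step 2: interval [2/5, 4/5), width = 4/5 - 2/5 = 2/5
  'b': [2/5 + 2/5*0/1, 2/5 + 2/5*2/5) = [2/5, 14/25)
  'a': [2/5 + 2/5*2/5, 2/5 + 2/5*4/5) = [14/25, 18/25) <- contains code 16/25
  'e': [2/5 + 2/5*4/5, 2/5 + 2/5*1/1) = [18/25, 4/5)
  emit 'a', narrow to [14/25, 18/25)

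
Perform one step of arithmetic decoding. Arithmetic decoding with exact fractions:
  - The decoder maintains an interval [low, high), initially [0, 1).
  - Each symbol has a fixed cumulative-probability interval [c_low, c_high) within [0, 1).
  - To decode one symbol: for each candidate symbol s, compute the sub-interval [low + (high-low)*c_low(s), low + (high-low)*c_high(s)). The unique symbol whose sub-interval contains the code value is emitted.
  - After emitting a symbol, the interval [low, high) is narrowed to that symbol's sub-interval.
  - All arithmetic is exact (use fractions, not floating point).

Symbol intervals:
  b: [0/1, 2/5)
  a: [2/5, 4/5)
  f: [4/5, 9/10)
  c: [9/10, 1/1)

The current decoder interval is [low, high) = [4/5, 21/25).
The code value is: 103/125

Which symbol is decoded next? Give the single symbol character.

Interval width = high − low = 21/25 − 4/5 = 1/25
Scaled code = (code − low) / width = (103/125 − 4/5) / 1/25 = 3/5
  b: [0/1, 2/5) 
  a: [2/5, 4/5) ← scaled code falls here ✓
  f: [4/5, 9/10) 
  c: [9/10, 1/1) 

Answer: a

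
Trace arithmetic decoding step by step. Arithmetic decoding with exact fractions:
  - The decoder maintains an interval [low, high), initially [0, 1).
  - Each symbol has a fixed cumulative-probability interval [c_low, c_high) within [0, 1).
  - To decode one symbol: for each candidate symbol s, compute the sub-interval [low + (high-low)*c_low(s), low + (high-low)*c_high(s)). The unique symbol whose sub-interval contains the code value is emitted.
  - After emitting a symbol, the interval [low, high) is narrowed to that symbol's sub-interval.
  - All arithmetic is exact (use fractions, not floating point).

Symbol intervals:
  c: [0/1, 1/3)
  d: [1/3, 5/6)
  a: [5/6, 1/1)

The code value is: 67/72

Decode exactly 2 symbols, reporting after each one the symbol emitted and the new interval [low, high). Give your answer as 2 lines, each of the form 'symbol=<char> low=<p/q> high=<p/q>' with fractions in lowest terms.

Answer: symbol=a low=5/6 high=1/1
symbol=d low=8/9 high=35/36

Derivation:
Step 1: interval [0/1, 1/1), width = 1/1 - 0/1 = 1/1
  'c': [0/1 + 1/1*0/1, 0/1 + 1/1*1/3) = [0/1, 1/3)
  'd': [0/1 + 1/1*1/3, 0/1 + 1/1*5/6) = [1/3, 5/6)
  'a': [0/1 + 1/1*5/6, 0/1 + 1/1*1/1) = [5/6, 1/1) <- contains code 67/72
  emit 'a', narrow to [5/6, 1/1)
Step 2: interval [5/6, 1/1), width = 1/1 - 5/6 = 1/6
  'c': [5/6 + 1/6*0/1, 5/6 + 1/6*1/3) = [5/6, 8/9)
  'd': [5/6 + 1/6*1/3, 5/6 + 1/6*5/6) = [8/9, 35/36) <- contains code 67/72
  'a': [5/6 + 1/6*5/6, 5/6 + 1/6*1/1) = [35/36, 1/1)
  emit 'd', narrow to [8/9, 35/36)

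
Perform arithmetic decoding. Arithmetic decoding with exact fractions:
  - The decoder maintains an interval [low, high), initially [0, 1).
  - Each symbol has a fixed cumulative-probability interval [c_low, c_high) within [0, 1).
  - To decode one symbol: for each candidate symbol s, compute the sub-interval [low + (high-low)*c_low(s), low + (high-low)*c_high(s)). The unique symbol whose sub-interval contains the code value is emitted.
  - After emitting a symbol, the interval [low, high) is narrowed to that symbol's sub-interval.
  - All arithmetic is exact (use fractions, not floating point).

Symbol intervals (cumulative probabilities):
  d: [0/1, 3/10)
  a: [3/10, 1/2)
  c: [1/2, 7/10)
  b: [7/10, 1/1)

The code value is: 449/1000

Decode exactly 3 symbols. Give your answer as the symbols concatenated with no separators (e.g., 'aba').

Answer: abd

Derivation:
Step 1: interval [0/1, 1/1), width = 1/1 - 0/1 = 1/1
  'd': [0/1 + 1/1*0/1, 0/1 + 1/1*3/10) = [0/1, 3/10)
  'a': [0/1 + 1/1*3/10, 0/1 + 1/1*1/2) = [3/10, 1/2) <- contains code 449/1000
  'c': [0/1 + 1/1*1/2, 0/1 + 1/1*7/10) = [1/2, 7/10)
  'b': [0/1 + 1/1*7/10, 0/1 + 1/1*1/1) = [7/10, 1/1)
  emit 'a', narrow to [3/10, 1/2)
Step 2: interval [3/10, 1/2), width = 1/2 - 3/10 = 1/5
  'd': [3/10 + 1/5*0/1, 3/10 + 1/5*3/10) = [3/10, 9/25)
  'a': [3/10 + 1/5*3/10, 3/10 + 1/5*1/2) = [9/25, 2/5)
  'c': [3/10 + 1/5*1/2, 3/10 + 1/5*7/10) = [2/5, 11/25)
  'b': [3/10 + 1/5*7/10, 3/10 + 1/5*1/1) = [11/25, 1/2) <- contains code 449/1000
  emit 'b', narrow to [11/25, 1/2)
Step 3: interval [11/25, 1/2), width = 1/2 - 11/25 = 3/50
  'd': [11/25 + 3/50*0/1, 11/25 + 3/50*3/10) = [11/25, 229/500) <- contains code 449/1000
  'a': [11/25 + 3/50*3/10, 11/25 + 3/50*1/2) = [229/500, 47/100)
  'c': [11/25 + 3/50*1/2, 11/25 + 3/50*7/10) = [47/100, 241/500)
  'b': [11/25 + 3/50*7/10, 11/25 + 3/50*1/1) = [241/500, 1/2)
  emit 'd', narrow to [11/25, 229/500)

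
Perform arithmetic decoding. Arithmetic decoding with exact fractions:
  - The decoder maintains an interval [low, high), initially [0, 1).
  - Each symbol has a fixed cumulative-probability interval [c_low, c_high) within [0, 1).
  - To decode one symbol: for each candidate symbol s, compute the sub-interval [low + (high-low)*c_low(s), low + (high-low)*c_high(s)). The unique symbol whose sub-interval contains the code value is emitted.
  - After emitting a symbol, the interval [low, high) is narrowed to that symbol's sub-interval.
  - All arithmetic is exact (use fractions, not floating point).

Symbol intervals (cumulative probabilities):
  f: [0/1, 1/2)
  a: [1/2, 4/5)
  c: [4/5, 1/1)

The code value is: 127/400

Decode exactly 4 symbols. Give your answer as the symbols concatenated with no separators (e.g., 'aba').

Answer: fafc

Derivation:
Step 1: interval [0/1, 1/1), width = 1/1 - 0/1 = 1/1
  'f': [0/1 + 1/1*0/1, 0/1 + 1/1*1/2) = [0/1, 1/2) <- contains code 127/400
  'a': [0/1 + 1/1*1/2, 0/1 + 1/1*4/5) = [1/2, 4/5)
  'c': [0/1 + 1/1*4/5, 0/1 + 1/1*1/1) = [4/5, 1/1)
  emit 'f', narrow to [0/1, 1/2)
Step 2: interval [0/1, 1/2), width = 1/2 - 0/1 = 1/2
  'f': [0/1 + 1/2*0/1, 0/1 + 1/2*1/2) = [0/1, 1/4)
  'a': [0/1 + 1/2*1/2, 0/1 + 1/2*4/5) = [1/4, 2/5) <- contains code 127/400
  'c': [0/1 + 1/2*4/5, 0/1 + 1/2*1/1) = [2/5, 1/2)
  emit 'a', narrow to [1/4, 2/5)
Step 3: interval [1/4, 2/5), width = 2/5 - 1/4 = 3/20
  'f': [1/4 + 3/20*0/1, 1/4 + 3/20*1/2) = [1/4, 13/40) <- contains code 127/400
  'a': [1/4 + 3/20*1/2, 1/4 + 3/20*4/5) = [13/40, 37/100)
  'c': [1/4 + 3/20*4/5, 1/4 + 3/20*1/1) = [37/100, 2/5)
  emit 'f', narrow to [1/4, 13/40)
Step 4: interval [1/4, 13/40), width = 13/40 - 1/4 = 3/40
  'f': [1/4 + 3/40*0/1, 1/4 + 3/40*1/2) = [1/4, 23/80)
  'a': [1/4 + 3/40*1/2, 1/4 + 3/40*4/5) = [23/80, 31/100)
  'c': [1/4 + 3/40*4/5, 1/4 + 3/40*1/1) = [31/100, 13/40) <- contains code 127/400
  emit 'c', narrow to [31/100, 13/40)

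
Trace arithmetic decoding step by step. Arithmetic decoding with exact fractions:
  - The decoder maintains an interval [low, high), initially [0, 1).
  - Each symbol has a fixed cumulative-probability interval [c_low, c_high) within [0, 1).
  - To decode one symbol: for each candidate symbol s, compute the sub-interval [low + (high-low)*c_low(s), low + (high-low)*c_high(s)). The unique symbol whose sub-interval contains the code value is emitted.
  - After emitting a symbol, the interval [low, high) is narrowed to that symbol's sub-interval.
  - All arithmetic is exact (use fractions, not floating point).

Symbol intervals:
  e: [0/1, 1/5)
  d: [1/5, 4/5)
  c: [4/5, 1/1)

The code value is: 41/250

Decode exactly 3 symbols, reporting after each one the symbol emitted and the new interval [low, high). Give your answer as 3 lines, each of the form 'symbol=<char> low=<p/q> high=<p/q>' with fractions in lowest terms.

Answer: symbol=e low=0/1 high=1/5
symbol=c low=4/25 high=1/5
symbol=e low=4/25 high=21/125

Derivation:
Step 1: interval [0/1, 1/1), width = 1/1 - 0/1 = 1/1
  'e': [0/1 + 1/1*0/1, 0/1 + 1/1*1/5) = [0/1, 1/5) <- contains code 41/250
  'd': [0/1 + 1/1*1/5, 0/1 + 1/1*4/5) = [1/5, 4/5)
  'c': [0/1 + 1/1*4/5, 0/1 + 1/1*1/1) = [4/5, 1/1)
  emit 'e', narrow to [0/1, 1/5)
Step 2: interval [0/1, 1/5), width = 1/5 - 0/1 = 1/5
  'e': [0/1 + 1/5*0/1, 0/1 + 1/5*1/5) = [0/1, 1/25)
  'd': [0/1 + 1/5*1/5, 0/1 + 1/5*4/5) = [1/25, 4/25)
  'c': [0/1 + 1/5*4/5, 0/1 + 1/5*1/1) = [4/25, 1/5) <- contains code 41/250
  emit 'c', narrow to [4/25, 1/5)
Step 3: interval [4/25, 1/5), width = 1/5 - 4/25 = 1/25
  'e': [4/25 + 1/25*0/1, 4/25 + 1/25*1/5) = [4/25, 21/125) <- contains code 41/250
  'd': [4/25 + 1/25*1/5, 4/25 + 1/25*4/5) = [21/125, 24/125)
  'c': [4/25 + 1/25*4/5, 4/25 + 1/25*1/1) = [24/125, 1/5)
  emit 'e', narrow to [4/25, 21/125)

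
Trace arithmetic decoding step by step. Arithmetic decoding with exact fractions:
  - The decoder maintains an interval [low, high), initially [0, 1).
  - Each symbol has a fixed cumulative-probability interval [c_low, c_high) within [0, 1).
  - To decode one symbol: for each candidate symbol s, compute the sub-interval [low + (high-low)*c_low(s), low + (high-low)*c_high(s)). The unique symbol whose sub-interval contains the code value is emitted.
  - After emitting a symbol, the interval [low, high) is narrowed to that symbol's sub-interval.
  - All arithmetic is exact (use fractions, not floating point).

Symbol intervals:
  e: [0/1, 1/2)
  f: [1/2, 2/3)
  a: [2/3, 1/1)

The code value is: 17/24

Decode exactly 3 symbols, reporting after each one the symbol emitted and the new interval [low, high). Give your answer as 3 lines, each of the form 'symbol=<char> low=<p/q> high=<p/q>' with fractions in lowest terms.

Step 1: interval [0/1, 1/1), width = 1/1 - 0/1 = 1/1
  'e': [0/1 + 1/1*0/1, 0/1 + 1/1*1/2) = [0/1, 1/2)
  'f': [0/1 + 1/1*1/2, 0/1 + 1/1*2/3) = [1/2, 2/3)
  'a': [0/1 + 1/1*2/3, 0/1 + 1/1*1/1) = [2/3, 1/1) <- contains code 17/24
  emit 'a', narrow to [2/3, 1/1)
Step 2: interval [2/3, 1/1), width = 1/1 - 2/3 = 1/3
  'e': [2/3 + 1/3*0/1, 2/3 + 1/3*1/2) = [2/3, 5/6) <- contains code 17/24
  'f': [2/3 + 1/3*1/2, 2/3 + 1/3*2/3) = [5/6, 8/9)
  'a': [2/3 + 1/3*2/3, 2/3 + 1/3*1/1) = [8/9, 1/1)
  emit 'e', narrow to [2/3, 5/6)
Step 3: interval [2/3, 5/6), width = 5/6 - 2/3 = 1/6
  'e': [2/3 + 1/6*0/1, 2/3 + 1/6*1/2) = [2/3, 3/4) <- contains code 17/24
  'f': [2/3 + 1/6*1/2, 2/3 + 1/6*2/3) = [3/4, 7/9)
  'a': [2/3 + 1/6*2/3, 2/3 + 1/6*1/1) = [7/9, 5/6)
  emit 'e', narrow to [2/3, 3/4)

Answer: symbol=a low=2/3 high=1/1
symbol=e low=2/3 high=5/6
symbol=e low=2/3 high=3/4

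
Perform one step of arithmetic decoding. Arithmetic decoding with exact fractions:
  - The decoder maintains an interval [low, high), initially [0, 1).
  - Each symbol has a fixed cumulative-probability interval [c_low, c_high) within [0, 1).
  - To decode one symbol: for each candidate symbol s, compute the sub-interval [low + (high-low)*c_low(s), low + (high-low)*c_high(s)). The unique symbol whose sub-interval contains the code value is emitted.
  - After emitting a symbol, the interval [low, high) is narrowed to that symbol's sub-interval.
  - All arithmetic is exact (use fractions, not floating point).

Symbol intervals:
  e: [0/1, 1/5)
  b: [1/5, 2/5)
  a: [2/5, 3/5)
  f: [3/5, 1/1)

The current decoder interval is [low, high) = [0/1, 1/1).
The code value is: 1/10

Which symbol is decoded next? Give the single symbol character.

Interval width = high − low = 1/1 − 0/1 = 1/1
Scaled code = (code − low) / width = (1/10 − 0/1) / 1/1 = 1/10
  e: [0/1, 1/5) ← scaled code falls here ✓
  b: [1/5, 2/5) 
  a: [2/5, 3/5) 
  f: [3/5, 1/1) 

Answer: e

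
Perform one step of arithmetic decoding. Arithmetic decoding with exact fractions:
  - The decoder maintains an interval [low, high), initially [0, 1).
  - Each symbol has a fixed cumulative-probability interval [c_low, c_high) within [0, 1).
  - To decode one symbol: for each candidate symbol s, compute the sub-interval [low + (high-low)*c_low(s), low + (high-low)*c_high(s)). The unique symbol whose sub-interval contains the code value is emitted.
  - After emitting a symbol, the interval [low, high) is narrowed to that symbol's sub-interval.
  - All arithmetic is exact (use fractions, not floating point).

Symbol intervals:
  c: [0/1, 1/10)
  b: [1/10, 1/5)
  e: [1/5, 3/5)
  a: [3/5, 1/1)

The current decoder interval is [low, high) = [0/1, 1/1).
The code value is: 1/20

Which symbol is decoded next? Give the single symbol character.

Answer: c

Derivation:
Interval width = high − low = 1/1 − 0/1 = 1/1
Scaled code = (code − low) / width = (1/20 − 0/1) / 1/1 = 1/20
  c: [0/1, 1/10) ← scaled code falls here ✓
  b: [1/10, 1/5) 
  e: [1/5, 3/5) 
  a: [3/5, 1/1) 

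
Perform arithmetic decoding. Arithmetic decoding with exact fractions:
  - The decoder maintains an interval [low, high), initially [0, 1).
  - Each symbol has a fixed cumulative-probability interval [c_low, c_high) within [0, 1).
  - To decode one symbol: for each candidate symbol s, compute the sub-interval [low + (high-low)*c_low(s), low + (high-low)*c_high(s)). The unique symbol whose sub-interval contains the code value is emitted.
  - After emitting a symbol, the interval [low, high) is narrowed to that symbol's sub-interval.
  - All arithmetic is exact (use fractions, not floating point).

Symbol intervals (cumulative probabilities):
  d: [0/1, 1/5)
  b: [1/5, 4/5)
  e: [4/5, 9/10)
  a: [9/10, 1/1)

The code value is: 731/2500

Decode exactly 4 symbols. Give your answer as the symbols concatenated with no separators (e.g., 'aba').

Step 1: interval [0/1, 1/1), width = 1/1 - 0/1 = 1/1
  'd': [0/1 + 1/1*0/1, 0/1 + 1/1*1/5) = [0/1, 1/5)
  'b': [0/1 + 1/1*1/5, 0/1 + 1/1*4/5) = [1/5, 4/5) <- contains code 731/2500
  'e': [0/1 + 1/1*4/5, 0/1 + 1/1*9/10) = [4/5, 9/10)
  'a': [0/1 + 1/1*9/10, 0/1 + 1/1*1/1) = [9/10, 1/1)
  emit 'b', narrow to [1/5, 4/5)
Step 2: interval [1/5, 4/5), width = 4/5 - 1/5 = 3/5
  'd': [1/5 + 3/5*0/1, 1/5 + 3/5*1/5) = [1/5, 8/25) <- contains code 731/2500
  'b': [1/5 + 3/5*1/5, 1/5 + 3/5*4/5) = [8/25, 17/25)
  'e': [1/5 + 3/5*4/5, 1/5 + 3/5*9/10) = [17/25, 37/50)
  'a': [1/5 + 3/5*9/10, 1/5 + 3/5*1/1) = [37/50, 4/5)
  emit 'd', narrow to [1/5, 8/25)
Step 3: interval [1/5, 8/25), width = 8/25 - 1/5 = 3/25
  'd': [1/5 + 3/25*0/1, 1/5 + 3/25*1/5) = [1/5, 28/125)
  'b': [1/5 + 3/25*1/5, 1/5 + 3/25*4/5) = [28/125, 37/125) <- contains code 731/2500
  'e': [1/5 + 3/25*4/5, 1/5 + 3/25*9/10) = [37/125, 77/250)
  'a': [1/5 + 3/25*9/10, 1/5 + 3/25*1/1) = [77/250, 8/25)
  emit 'b', narrow to [28/125, 37/125)
Step 4: interval [28/125, 37/125), width = 37/125 - 28/125 = 9/125
  'd': [28/125 + 9/125*0/1, 28/125 + 9/125*1/5) = [28/125, 149/625)
  'b': [28/125 + 9/125*1/5, 28/125 + 9/125*4/5) = [149/625, 176/625)
  'e': [28/125 + 9/125*4/5, 28/125 + 9/125*9/10) = [176/625, 361/1250)
  'a': [28/125 + 9/125*9/10, 28/125 + 9/125*1/1) = [361/1250, 37/125) <- contains code 731/2500
  emit 'a', narrow to [361/1250, 37/125)

Answer: bdba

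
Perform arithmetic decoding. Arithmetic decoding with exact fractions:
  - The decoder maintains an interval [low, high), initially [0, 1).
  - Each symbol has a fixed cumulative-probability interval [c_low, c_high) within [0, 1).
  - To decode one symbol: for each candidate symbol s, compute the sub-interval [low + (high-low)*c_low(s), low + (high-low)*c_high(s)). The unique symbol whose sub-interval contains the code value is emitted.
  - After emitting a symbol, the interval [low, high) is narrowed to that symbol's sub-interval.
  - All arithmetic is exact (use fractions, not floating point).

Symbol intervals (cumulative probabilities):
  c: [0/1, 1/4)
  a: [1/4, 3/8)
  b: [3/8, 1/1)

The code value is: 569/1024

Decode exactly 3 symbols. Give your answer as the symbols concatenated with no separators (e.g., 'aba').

Step 1: interval [0/1, 1/1), width = 1/1 - 0/1 = 1/1
  'c': [0/1 + 1/1*0/1, 0/1 + 1/1*1/4) = [0/1, 1/4)
  'a': [0/1 + 1/1*1/4, 0/1 + 1/1*3/8) = [1/4, 3/8)
  'b': [0/1 + 1/1*3/8, 0/1 + 1/1*1/1) = [3/8, 1/1) <- contains code 569/1024
  emit 'b', narrow to [3/8, 1/1)
Step 2: interval [3/8, 1/1), width = 1/1 - 3/8 = 5/8
  'c': [3/8 + 5/8*0/1, 3/8 + 5/8*1/4) = [3/8, 17/32)
  'a': [3/8 + 5/8*1/4, 3/8 + 5/8*3/8) = [17/32, 39/64) <- contains code 569/1024
  'b': [3/8 + 5/8*3/8, 3/8 + 5/8*1/1) = [39/64, 1/1)
  emit 'a', narrow to [17/32, 39/64)
Step 3: interval [17/32, 39/64), width = 39/64 - 17/32 = 5/64
  'c': [17/32 + 5/64*0/1, 17/32 + 5/64*1/4) = [17/32, 141/256)
  'a': [17/32 + 5/64*1/4, 17/32 + 5/64*3/8) = [141/256, 287/512) <- contains code 569/1024
  'b': [17/32 + 5/64*3/8, 17/32 + 5/64*1/1) = [287/512, 39/64)
  emit 'a', narrow to [141/256, 287/512)

Answer: baa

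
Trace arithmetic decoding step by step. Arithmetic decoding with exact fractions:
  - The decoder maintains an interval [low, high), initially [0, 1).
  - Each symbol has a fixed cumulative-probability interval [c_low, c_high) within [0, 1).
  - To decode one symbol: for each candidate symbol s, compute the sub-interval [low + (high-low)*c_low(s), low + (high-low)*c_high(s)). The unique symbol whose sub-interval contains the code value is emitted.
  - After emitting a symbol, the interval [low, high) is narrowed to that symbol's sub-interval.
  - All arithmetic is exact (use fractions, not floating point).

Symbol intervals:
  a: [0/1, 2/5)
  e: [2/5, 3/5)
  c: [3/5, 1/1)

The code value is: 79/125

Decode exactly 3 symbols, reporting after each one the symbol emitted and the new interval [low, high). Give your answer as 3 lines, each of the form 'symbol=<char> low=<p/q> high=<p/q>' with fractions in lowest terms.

Answer: symbol=c low=3/5 high=1/1
symbol=a low=3/5 high=19/25
symbol=a low=3/5 high=83/125

Derivation:
Step 1: interval [0/1, 1/1), width = 1/1 - 0/1 = 1/1
  'a': [0/1 + 1/1*0/1, 0/1 + 1/1*2/5) = [0/1, 2/5)
  'e': [0/1 + 1/1*2/5, 0/1 + 1/1*3/5) = [2/5, 3/5)
  'c': [0/1 + 1/1*3/5, 0/1 + 1/1*1/1) = [3/5, 1/1) <- contains code 79/125
  emit 'c', narrow to [3/5, 1/1)
Step 2: interval [3/5, 1/1), width = 1/1 - 3/5 = 2/5
  'a': [3/5 + 2/5*0/1, 3/5 + 2/5*2/5) = [3/5, 19/25) <- contains code 79/125
  'e': [3/5 + 2/5*2/5, 3/5 + 2/5*3/5) = [19/25, 21/25)
  'c': [3/5 + 2/5*3/5, 3/5 + 2/5*1/1) = [21/25, 1/1)
  emit 'a', narrow to [3/5, 19/25)
Step 3: interval [3/5, 19/25), width = 19/25 - 3/5 = 4/25
  'a': [3/5 + 4/25*0/1, 3/5 + 4/25*2/5) = [3/5, 83/125) <- contains code 79/125
  'e': [3/5 + 4/25*2/5, 3/5 + 4/25*3/5) = [83/125, 87/125)
  'c': [3/5 + 4/25*3/5, 3/5 + 4/25*1/1) = [87/125, 19/25)
  emit 'a', narrow to [3/5, 83/125)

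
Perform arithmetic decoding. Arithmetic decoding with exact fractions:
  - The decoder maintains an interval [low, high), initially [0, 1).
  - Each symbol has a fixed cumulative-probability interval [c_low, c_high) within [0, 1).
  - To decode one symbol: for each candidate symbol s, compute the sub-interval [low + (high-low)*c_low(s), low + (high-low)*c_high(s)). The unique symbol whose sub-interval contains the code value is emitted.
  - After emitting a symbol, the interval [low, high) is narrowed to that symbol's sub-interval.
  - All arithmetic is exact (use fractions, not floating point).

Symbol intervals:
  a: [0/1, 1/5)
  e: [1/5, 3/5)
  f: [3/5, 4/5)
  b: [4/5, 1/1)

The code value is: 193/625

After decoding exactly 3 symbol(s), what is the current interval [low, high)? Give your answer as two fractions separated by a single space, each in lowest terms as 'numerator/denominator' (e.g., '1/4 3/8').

Answer: 7/25 39/125

Derivation:
Step 1: interval [0/1, 1/1), width = 1/1 - 0/1 = 1/1
  'a': [0/1 + 1/1*0/1, 0/1 + 1/1*1/5) = [0/1, 1/5)
  'e': [0/1 + 1/1*1/5, 0/1 + 1/1*3/5) = [1/5, 3/5) <- contains code 193/625
  'f': [0/1 + 1/1*3/5, 0/1 + 1/1*4/5) = [3/5, 4/5)
  'b': [0/1 + 1/1*4/5, 0/1 + 1/1*1/1) = [4/5, 1/1)
  emit 'e', narrow to [1/5, 3/5)
Step 2: interval [1/5, 3/5), width = 3/5 - 1/5 = 2/5
  'a': [1/5 + 2/5*0/1, 1/5 + 2/5*1/5) = [1/5, 7/25)
  'e': [1/5 + 2/5*1/5, 1/5 + 2/5*3/5) = [7/25, 11/25) <- contains code 193/625
  'f': [1/5 + 2/5*3/5, 1/5 + 2/5*4/5) = [11/25, 13/25)
  'b': [1/5 + 2/5*4/5, 1/5 + 2/5*1/1) = [13/25, 3/5)
  emit 'e', narrow to [7/25, 11/25)
Step 3: interval [7/25, 11/25), width = 11/25 - 7/25 = 4/25
  'a': [7/25 + 4/25*0/1, 7/25 + 4/25*1/5) = [7/25, 39/125) <- contains code 193/625
  'e': [7/25 + 4/25*1/5, 7/25 + 4/25*3/5) = [39/125, 47/125)
  'f': [7/25 + 4/25*3/5, 7/25 + 4/25*4/5) = [47/125, 51/125)
  'b': [7/25 + 4/25*4/5, 7/25 + 4/25*1/1) = [51/125, 11/25)
  emit 'a', narrow to [7/25, 39/125)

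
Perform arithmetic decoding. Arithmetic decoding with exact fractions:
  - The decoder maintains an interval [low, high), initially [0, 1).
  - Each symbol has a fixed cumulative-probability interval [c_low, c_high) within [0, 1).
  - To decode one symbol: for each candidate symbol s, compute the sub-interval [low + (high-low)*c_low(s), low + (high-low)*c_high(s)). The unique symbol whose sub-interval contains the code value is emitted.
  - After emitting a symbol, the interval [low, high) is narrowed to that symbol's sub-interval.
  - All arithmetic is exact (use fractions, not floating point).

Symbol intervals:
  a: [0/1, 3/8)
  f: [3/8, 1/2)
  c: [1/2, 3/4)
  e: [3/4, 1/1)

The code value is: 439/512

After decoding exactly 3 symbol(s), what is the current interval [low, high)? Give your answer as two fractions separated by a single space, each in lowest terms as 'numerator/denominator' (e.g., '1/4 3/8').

Answer: 219/256 55/64

Derivation:
Step 1: interval [0/1, 1/1), width = 1/1 - 0/1 = 1/1
  'a': [0/1 + 1/1*0/1, 0/1 + 1/1*3/8) = [0/1, 3/8)
  'f': [0/1 + 1/1*3/8, 0/1 + 1/1*1/2) = [3/8, 1/2)
  'c': [0/1 + 1/1*1/2, 0/1 + 1/1*3/4) = [1/2, 3/4)
  'e': [0/1 + 1/1*3/4, 0/1 + 1/1*1/1) = [3/4, 1/1) <- contains code 439/512
  emit 'e', narrow to [3/4, 1/1)
Step 2: interval [3/4, 1/1), width = 1/1 - 3/4 = 1/4
  'a': [3/4 + 1/4*0/1, 3/4 + 1/4*3/8) = [3/4, 27/32)
  'f': [3/4 + 1/4*3/8, 3/4 + 1/4*1/2) = [27/32, 7/8) <- contains code 439/512
  'c': [3/4 + 1/4*1/2, 3/4 + 1/4*3/4) = [7/8, 15/16)
  'e': [3/4 + 1/4*3/4, 3/4 + 1/4*1/1) = [15/16, 1/1)
  emit 'f', narrow to [27/32, 7/8)
Step 3: interval [27/32, 7/8), width = 7/8 - 27/32 = 1/32
  'a': [27/32 + 1/32*0/1, 27/32 + 1/32*3/8) = [27/32, 219/256)
  'f': [27/32 + 1/32*3/8, 27/32 + 1/32*1/2) = [219/256, 55/64) <- contains code 439/512
  'c': [27/32 + 1/32*1/2, 27/32 + 1/32*3/4) = [55/64, 111/128)
  'e': [27/32 + 1/32*3/4, 27/32 + 1/32*1/1) = [111/128, 7/8)
  emit 'f', narrow to [219/256, 55/64)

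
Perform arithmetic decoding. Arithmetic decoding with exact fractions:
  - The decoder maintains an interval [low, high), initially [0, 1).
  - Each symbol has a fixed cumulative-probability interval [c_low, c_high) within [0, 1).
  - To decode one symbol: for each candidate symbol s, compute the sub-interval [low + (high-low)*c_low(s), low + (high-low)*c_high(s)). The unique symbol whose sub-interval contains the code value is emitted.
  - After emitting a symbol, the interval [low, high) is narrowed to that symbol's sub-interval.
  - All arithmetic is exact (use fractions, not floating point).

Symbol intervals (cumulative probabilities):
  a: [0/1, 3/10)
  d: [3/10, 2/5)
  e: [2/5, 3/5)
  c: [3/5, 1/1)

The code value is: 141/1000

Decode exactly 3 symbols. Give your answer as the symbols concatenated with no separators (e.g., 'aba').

Answer: aed

Derivation:
Step 1: interval [0/1, 1/1), width = 1/1 - 0/1 = 1/1
  'a': [0/1 + 1/1*0/1, 0/1 + 1/1*3/10) = [0/1, 3/10) <- contains code 141/1000
  'd': [0/1 + 1/1*3/10, 0/1 + 1/1*2/5) = [3/10, 2/5)
  'e': [0/1 + 1/1*2/5, 0/1 + 1/1*3/5) = [2/5, 3/5)
  'c': [0/1 + 1/1*3/5, 0/1 + 1/1*1/1) = [3/5, 1/1)
  emit 'a', narrow to [0/1, 3/10)
Step 2: interval [0/1, 3/10), width = 3/10 - 0/1 = 3/10
  'a': [0/1 + 3/10*0/1, 0/1 + 3/10*3/10) = [0/1, 9/100)
  'd': [0/1 + 3/10*3/10, 0/1 + 3/10*2/5) = [9/100, 3/25)
  'e': [0/1 + 3/10*2/5, 0/1 + 3/10*3/5) = [3/25, 9/50) <- contains code 141/1000
  'c': [0/1 + 3/10*3/5, 0/1 + 3/10*1/1) = [9/50, 3/10)
  emit 'e', narrow to [3/25, 9/50)
Step 3: interval [3/25, 9/50), width = 9/50 - 3/25 = 3/50
  'a': [3/25 + 3/50*0/1, 3/25 + 3/50*3/10) = [3/25, 69/500)
  'd': [3/25 + 3/50*3/10, 3/25 + 3/50*2/5) = [69/500, 18/125) <- contains code 141/1000
  'e': [3/25 + 3/50*2/5, 3/25 + 3/50*3/5) = [18/125, 39/250)
  'c': [3/25 + 3/50*3/5, 3/25 + 3/50*1/1) = [39/250, 9/50)
  emit 'd', narrow to [69/500, 18/125)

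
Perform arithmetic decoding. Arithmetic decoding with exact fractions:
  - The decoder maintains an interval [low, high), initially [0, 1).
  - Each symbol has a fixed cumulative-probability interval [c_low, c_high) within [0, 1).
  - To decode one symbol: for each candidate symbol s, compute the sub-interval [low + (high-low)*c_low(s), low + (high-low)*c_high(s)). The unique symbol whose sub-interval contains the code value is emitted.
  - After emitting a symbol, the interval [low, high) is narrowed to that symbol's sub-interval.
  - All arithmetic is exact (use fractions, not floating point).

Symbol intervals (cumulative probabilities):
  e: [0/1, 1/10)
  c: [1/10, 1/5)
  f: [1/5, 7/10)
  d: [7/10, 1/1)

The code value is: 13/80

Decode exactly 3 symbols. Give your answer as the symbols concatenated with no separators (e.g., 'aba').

Answer: cfd

Derivation:
Step 1: interval [0/1, 1/1), width = 1/1 - 0/1 = 1/1
  'e': [0/1 + 1/1*0/1, 0/1 + 1/1*1/10) = [0/1, 1/10)
  'c': [0/1 + 1/1*1/10, 0/1 + 1/1*1/5) = [1/10, 1/5) <- contains code 13/80
  'f': [0/1 + 1/1*1/5, 0/1 + 1/1*7/10) = [1/5, 7/10)
  'd': [0/1 + 1/1*7/10, 0/1 + 1/1*1/1) = [7/10, 1/1)
  emit 'c', narrow to [1/10, 1/5)
Step 2: interval [1/10, 1/5), width = 1/5 - 1/10 = 1/10
  'e': [1/10 + 1/10*0/1, 1/10 + 1/10*1/10) = [1/10, 11/100)
  'c': [1/10 + 1/10*1/10, 1/10 + 1/10*1/5) = [11/100, 3/25)
  'f': [1/10 + 1/10*1/5, 1/10 + 1/10*7/10) = [3/25, 17/100) <- contains code 13/80
  'd': [1/10 + 1/10*7/10, 1/10 + 1/10*1/1) = [17/100, 1/5)
  emit 'f', narrow to [3/25, 17/100)
Step 3: interval [3/25, 17/100), width = 17/100 - 3/25 = 1/20
  'e': [3/25 + 1/20*0/1, 3/25 + 1/20*1/10) = [3/25, 1/8)
  'c': [3/25 + 1/20*1/10, 3/25 + 1/20*1/5) = [1/8, 13/100)
  'f': [3/25 + 1/20*1/5, 3/25 + 1/20*7/10) = [13/100, 31/200)
  'd': [3/25 + 1/20*7/10, 3/25 + 1/20*1/1) = [31/200, 17/100) <- contains code 13/80
  emit 'd', narrow to [31/200, 17/100)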